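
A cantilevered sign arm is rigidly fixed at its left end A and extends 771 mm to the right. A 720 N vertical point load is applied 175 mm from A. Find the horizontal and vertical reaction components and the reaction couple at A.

ΣF_x = 0: A_x = 0.
ΣF_y = 0: A_y − 720 = 0 → A_y = 720.0 N.
ΣM about A: M_A − 720·175 = 0 → M_A = 126000 N·mm.

A_x = 0, A_y = 720.0 N, M_A = 126000 N·mm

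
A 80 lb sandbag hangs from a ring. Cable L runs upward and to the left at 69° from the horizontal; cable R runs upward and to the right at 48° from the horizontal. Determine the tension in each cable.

T_L = 60.08 lb, T_R = 32.18 lb

ΣF_x = 0: −T_L·cos69° + T_R·cos48° = 0 → T_R = 0.535572·T_L.
ΣF_y = 0: T_L·sin69° + T_R·sin48° = 80.
Substitute: T_L·(0.93358 + 0.535572·0.743145) = 80 → T_L = 60.0787 ≈ 60.08 lb.
Then T_R = 0.535572 × 60.0787 = 32.18 lb.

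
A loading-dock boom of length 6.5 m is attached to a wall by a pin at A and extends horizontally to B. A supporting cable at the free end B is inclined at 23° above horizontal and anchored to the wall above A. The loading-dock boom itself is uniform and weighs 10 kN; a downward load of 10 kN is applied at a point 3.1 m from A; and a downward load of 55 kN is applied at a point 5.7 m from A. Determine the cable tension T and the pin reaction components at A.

ΣM about A: T·sin23°·6.5 − 10·3.25 − 10·3.1 − 55·5.7 = 0 → T = 377/(6.5·0.390731) = 148.44 ≈ 148.4 kN.
ΣF_x = 0: A_x − T·cos23° = 0 → A_x = 148.44 × 0.920505 = 136.6 kN.
ΣF_y = 0: A_y + T·sin23° − 10 − 10 − 55 = 0 → A_y = 75 − 148.44 × 0.390731 = 17.00 kN.

T = 148.4 kN, A_x = 136.6 kN, A_y = 17.00 kN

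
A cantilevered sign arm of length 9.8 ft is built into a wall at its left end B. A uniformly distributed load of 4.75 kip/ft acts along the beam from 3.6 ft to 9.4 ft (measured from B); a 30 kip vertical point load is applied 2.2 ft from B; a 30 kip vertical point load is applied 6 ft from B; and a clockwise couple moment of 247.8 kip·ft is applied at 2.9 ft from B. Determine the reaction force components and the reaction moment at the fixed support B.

B_x = 0, B_y = 87.55 kip, M_B = 672.9 kip·ft

Resultant of the distributed load: 4.75 × 5.8 = 27.55 kip at 6.5 ft from B.
ΣF_x = 0: B_x = 0.
ΣF_y = 0: B_y − 4.75·5.8 − 30 − 30 = 0 → B_y = 87.55 kip.
ΣM about B: M_B − (4.75·5.8)·6.5 − 30·2.2 − 30·6 − 247.8 = 0 → M_B = 672.9 kip·ft.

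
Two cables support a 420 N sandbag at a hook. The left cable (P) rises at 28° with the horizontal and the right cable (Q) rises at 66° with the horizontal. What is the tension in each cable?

ΣF_x = 0: −T_P·cos28° + T_Q·cos66° = 0 → T_Q = 2.17081·T_P.
ΣF_y = 0: T_P·sin28° + T_Q·sin66° = 420.
Substitute: T_P·(0.469472 + 2.17081·0.913545) = 420 → T_P = 171.247 ≈ 171.2 N.
Then T_Q = 2.17081 × 171.247 = 371.7 N.

T_P = 171.2 N, T_Q = 371.7 N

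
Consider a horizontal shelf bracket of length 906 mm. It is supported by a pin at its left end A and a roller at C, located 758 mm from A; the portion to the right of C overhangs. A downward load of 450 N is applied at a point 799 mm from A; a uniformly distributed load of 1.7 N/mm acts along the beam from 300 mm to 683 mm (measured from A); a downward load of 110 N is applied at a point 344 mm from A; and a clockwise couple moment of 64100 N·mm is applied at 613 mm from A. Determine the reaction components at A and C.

A_x = 0, A_y = 180.1 N, C_y = 1031 N

Resultant of the distributed load: 1.7 × 383 = 651.1 N at 491.5 mm from A.
ΣM about A: C_y·758 − 450·799 − (1.7·383)·491.5 − 110·344 − 64100 = 0 → C_y = 781505.65/758 = 1031.01 ≈ 1031 N.
ΣF_y = 0: A_y + 1031.01 − 450 − 1.7·383 − 110 = 0 → A_y = 180.1 N.
ΣF_x = 0: no horizontal applied forces, so A_x = 0.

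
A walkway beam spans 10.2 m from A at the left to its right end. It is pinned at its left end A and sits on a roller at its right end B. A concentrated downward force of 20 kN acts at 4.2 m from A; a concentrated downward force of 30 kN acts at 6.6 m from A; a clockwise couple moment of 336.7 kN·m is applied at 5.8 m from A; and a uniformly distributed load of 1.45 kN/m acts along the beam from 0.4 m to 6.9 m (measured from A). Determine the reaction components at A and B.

Resultant of the distributed load: 1.45 × 6.5 = 9.425 kN at 3.65 m from A.
Taking moments about A: B_y·10.2 − 20·4.2 − 30·6.6 − 336.7 − (1.45·6.5)·3.65 = 0 → B_y = 653.10125/10.2 = 64.0295 ≈ 64.03 kN.
ΣF_y = 0: A_y + 64.0295 − 20 − 30 − 1.45·6.5 = 0 → A_y = -4.605 kN.
ΣF_x = 0: no horizontal applied forces, so A_x = 0.

A_x = 0, A_y = -4.605 kN, B_y = 64.03 kN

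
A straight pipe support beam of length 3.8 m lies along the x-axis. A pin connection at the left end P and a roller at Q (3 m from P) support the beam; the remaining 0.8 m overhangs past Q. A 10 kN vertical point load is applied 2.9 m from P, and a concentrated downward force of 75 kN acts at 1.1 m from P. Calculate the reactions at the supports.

Moments about P: Q_y·3 − 10·2.9 − 75·1.1 = 0 → Q_y = 111.5/3 = 37.1667 ≈ 37.17 kN.
ΣF_y = 0: P_y + 37.1667 − 10 − 75 = 0 → P_y = 47.83 kN.
ΣF_x = 0: no horizontal applied forces, so P_x = 0.

P_x = 0, P_y = 47.83 kN, Q_y = 37.17 kN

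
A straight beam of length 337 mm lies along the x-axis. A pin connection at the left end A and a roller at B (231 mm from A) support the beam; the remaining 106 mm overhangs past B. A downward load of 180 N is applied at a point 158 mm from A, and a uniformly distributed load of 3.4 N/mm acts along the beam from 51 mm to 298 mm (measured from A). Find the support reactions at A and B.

Resultant of the distributed load: 3.4 × 247 = 839.8 N at 174.5 mm from A.
ΣM about A: B_y·231 − 180·158 − (3.4·247)·174.5 = 0 → B_y = 174985.1/231 = 757.511 ≈ 757.5 N.
ΣF_y = 0: A_y + 757.511 − 180 − 3.4·247 = 0 → A_y = 262.3 N.
ΣF_x = 0: no horizontal applied forces, so A_x = 0.

A_x = 0, A_y = 262.3 N, B_y = 757.5 N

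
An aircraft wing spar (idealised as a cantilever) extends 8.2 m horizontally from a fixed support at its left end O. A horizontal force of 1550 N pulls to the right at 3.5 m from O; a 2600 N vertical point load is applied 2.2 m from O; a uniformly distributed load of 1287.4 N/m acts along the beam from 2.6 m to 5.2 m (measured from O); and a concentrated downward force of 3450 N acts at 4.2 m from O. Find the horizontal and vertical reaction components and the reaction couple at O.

O_x = -1550 N, O_y = 9397 N, M_O = 33260 N·m

Resultant of the distributed load: 1287.4 × 2.6 = 3347.24 N at 3.9 m from O.
ΣF_x = 0: O_x + 1550 = 0 → O_x = -1550 N.
ΣF_y = 0: O_y − 2600 − 1287.4·2.6 − 3450 = 0 → O_y = 9397 N.
ΣM about O: M_O − 2600·2.2 − (1287.4·2.6)·3.9 − 3450·4.2 = 0 → M_O = 33260 N·m.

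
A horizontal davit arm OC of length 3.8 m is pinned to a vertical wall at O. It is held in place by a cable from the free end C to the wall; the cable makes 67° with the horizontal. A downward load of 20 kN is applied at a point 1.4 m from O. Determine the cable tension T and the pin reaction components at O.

T = 8.005 kN, O_x = 3.128 kN, O_y = 12.63 kN

ΣM about O: T·sin67°·3.8 − 20·1.4 = 0 → T = 28/(3.8·0.920505) = 8.00476 ≈ 8.005 kN.
ΣF_x = 0: O_x − T·cos67° = 0 → O_x = 8.00476 × 0.390731 = 3.128 kN.
ΣF_y = 0: O_y + T·sin67° − 20 = 0 → O_y = 20 − 8.00476 × 0.920505 = 12.63 kN.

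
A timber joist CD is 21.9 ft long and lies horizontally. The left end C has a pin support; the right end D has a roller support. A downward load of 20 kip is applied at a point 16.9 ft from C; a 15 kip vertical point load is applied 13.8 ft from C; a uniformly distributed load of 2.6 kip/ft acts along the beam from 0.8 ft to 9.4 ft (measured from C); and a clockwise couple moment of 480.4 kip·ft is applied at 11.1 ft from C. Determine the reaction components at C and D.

C_x = 0, C_y = 5.331 kip, D_y = 52.03 kip

Resultant of the distributed load: 2.6 × 8.6 = 22.36 kip at 5.1 ft from C.
Taking moments about C: D_y·21.9 − 20·16.9 − 15·13.8 − (2.6·8.6)·5.1 − 480.4 = 0 → D_y = 1139.436/21.9 = 52.029 ≈ 52.03 kip.
ΣF_y = 0: C_y + 52.029 − 20 − 15 − 2.6·8.6 = 0 → C_y = 5.331 kip.
ΣF_x = 0: no horizontal applied forces, so C_x = 0.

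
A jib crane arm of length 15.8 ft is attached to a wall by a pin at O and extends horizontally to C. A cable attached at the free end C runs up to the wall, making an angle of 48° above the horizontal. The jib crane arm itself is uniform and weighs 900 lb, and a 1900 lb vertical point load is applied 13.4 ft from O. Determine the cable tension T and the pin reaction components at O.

T = 2774 lb, O_x = 1856 lb, O_y = 738.6 lb

ΣM about O: T·sin48°·15.8 − 900·7.9 − 1900·13.4 = 0 → T = 32570/(15.8·0.743145) = 2773.88 ≈ 2774 lb.
ΣF_x = 0: O_x − T·cos48° = 0 → O_x = 2773.88 × 0.669131 = 1856 lb.
ΣF_y = 0: O_y + T·sin48° − 900 − 1900 = 0 → O_y = 2800 − 2773.88 × 0.743145 = 738.6 lb.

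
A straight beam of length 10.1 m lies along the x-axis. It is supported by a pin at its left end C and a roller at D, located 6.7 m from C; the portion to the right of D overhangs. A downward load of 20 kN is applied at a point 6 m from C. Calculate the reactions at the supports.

Taking moments about C: D_y·6.7 − 20·6 = 0 → D_y = 120/6.7 = 17.9104 ≈ 17.91 kN.
ΣF_y = 0: C_y + 17.9104 − 20 = 0 → C_y = 2.090 kN.
ΣF_x = 0: no horizontal applied forces, so C_x = 0.

C_x = 0, C_y = 2.090 kN, D_y = 17.91 kN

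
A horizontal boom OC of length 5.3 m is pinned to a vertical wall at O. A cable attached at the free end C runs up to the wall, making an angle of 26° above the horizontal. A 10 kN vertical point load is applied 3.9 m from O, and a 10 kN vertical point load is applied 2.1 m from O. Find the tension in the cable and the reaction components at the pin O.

T = 25.82 kN, O_x = 23.21 kN, O_y = 8.679 kN

ΣM about O: T·sin26°·5.3 − 10·3.9 − 10·2.1 = 0 → T = 60/(5.3·0.438371) = 25.8246 ≈ 25.82 kN.
ΣF_x = 0: O_x − T·cos26° = 0 → O_x = 25.8246 × 0.898794 = 23.21 kN.
ΣF_y = 0: O_y + T·sin26° − 10 − 10 = 0 → O_y = 20 − 25.8246 × 0.438371 = 8.679 kN.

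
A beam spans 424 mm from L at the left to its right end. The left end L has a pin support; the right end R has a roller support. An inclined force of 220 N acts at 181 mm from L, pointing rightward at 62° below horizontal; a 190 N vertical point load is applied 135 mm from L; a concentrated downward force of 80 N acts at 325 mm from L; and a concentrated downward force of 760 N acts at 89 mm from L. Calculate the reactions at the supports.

L_x = -103.3 N, L_y = 860.0 N, R_y = 364.3 N

Taking moments about L: R_y·424 − 220·sin62°·181 − 190·135 − 80·325 − 760·89 = 0 → R_y = 154449/424 = 364.267 ≈ 364.3 N.
ΣF_y = 0: L_y + 364.267 − 220·sin62° − 190 − 80 − 760 = 0 → L_y = 860.0 N.
ΣF_x = 0: L_x + 220·cos62° = 0 → L_x = -103.3 N.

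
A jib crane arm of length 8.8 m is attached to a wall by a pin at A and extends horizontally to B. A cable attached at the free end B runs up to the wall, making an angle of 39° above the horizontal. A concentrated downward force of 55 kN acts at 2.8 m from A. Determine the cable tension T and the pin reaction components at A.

ΣM about A: T·sin39°·8.8 − 55·2.8 = 0 → T = 154/(8.8·0.62932) = 27.8078 ≈ 27.81 kN.
ΣF_x = 0: A_x − T·cos39° = 0 → A_x = 27.8078 × 0.777146 = 21.61 kN.
ΣF_y = 0: A_y + T·sin39° − 55 = 0 → A_y = 55 − 27.8078 × 0.62932 = 37.50 kN.

T = 27.81 kN, A_x = 21.61 kN, A_y = 37.50 kN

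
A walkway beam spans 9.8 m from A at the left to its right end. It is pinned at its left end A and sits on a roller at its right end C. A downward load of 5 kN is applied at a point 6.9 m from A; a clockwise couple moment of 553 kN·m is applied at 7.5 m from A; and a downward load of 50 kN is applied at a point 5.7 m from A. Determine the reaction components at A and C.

Moments about A: C_y·9.8 − 5·6.9 − 553 − 50·5.7 = 0 → C_y = 872.5/9.8 = 89.0306 ≈ 89.03 kN.
ΣF_y = 0: A_y + 89.0306 − 5 − 50 = 0 → A_y = -34.03 kN.
ΣF_x = 0: no horizontal applied forces, so A_x = 0.

A_x = 0, A_y = -34.03 kN, C_y = 89.03 kN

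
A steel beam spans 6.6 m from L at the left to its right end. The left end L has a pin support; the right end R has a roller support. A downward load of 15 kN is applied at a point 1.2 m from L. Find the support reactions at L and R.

Moments about L: R_y·6.6 − 15·1.2 = 0 → R_y = 18/6.6 = 2.72727 ≈ 2.727 kN.
ΣF_y = 0: L_y + 2.72727 − 15 = 0 → L_y = 12.27 kN.
ΣF_x = 0: no horizontal applied forces, so L_x = 0.

L_x = 0, L_y = 12.27 kN, R_y = 2.727 kN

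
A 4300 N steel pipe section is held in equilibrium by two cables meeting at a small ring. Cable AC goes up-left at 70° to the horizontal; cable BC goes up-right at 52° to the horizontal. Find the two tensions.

ΣF_x = 0: −T_AC·cos70° + T_BC·cos52° = 0 → T_BC = 0.555533·T_AC.
ΣF_y = 0: T_AC·sin70° + T_BC·sin52° = 4300.
Substitute: T_AC·(0.939693 + 0.555533·0.788011) = 4300 → T_AC = 3121.69 ≈ 3122 N.
Then T_BC = 0.555533 × 3121.69 = 1734 N.

T_AC = 3122 N, T_BC = 1734 N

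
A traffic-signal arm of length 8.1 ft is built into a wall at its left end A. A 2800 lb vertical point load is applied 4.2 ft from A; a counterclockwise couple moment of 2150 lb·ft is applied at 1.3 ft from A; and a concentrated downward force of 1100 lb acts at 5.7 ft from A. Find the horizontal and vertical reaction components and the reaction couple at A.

ΣF_x = 0: A_x = 0.
ΣF_y = 0: A_y − 2800 − 1100 = 0 → A_y = 3900 lb.
ΣM about A: M_A − 2800·4.2 + 2150 − 1100·5.7 = 0 → M_A = 15880 lb·ft.

A_x = 0, A_y = 3900 lb, M_A = 15880 lb·ft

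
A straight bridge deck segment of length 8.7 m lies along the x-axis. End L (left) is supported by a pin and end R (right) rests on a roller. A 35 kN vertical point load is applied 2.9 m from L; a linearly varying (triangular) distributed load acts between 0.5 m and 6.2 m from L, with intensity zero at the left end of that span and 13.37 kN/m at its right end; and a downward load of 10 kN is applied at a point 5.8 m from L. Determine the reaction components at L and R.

L_x = 0, L_y = 45.94 kN, R_y = 37.17 kN

Resultant of the triangular load: ½ × 13.37 × 5.7 = 38.1045 kN, acting at 4.3 m from L (one-third of the span from the peak).
Moments about L: R_y·8.7 − 35·2.9 − (½·13.37·5.7)·4.3 − 10·5.8 = 0 → R_y = 323.34935/8.7 = 37.1666 ≈ 37.17 kN.
ΣF_y = 0: L_y + 37.1666 − 35 − ½·13.37·5.7 − 10 = 0 → L_y = 45.94 kN.
ΣF_x = 0: no horizontal applied forces, so L_x = 0.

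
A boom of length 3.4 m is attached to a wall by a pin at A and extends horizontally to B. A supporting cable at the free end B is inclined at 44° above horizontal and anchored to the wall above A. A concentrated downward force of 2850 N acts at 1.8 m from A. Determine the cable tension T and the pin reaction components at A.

T = 2172 N, A_x = 1562 N, A_y = 1341 N

ΣM about A: T·sin44°·3.4 − 2850·1.8 = 0 → T = 5130/(3.4·0.694658) = 2172.04 ≈ 2172 N.
ΣF_x = 0: A_x − T·cos44° = 0 → A_x = 2172.04 × 0.71934 = 1562 N.
ΣF_y = 0: A_y + T·sin44° − 2850 = 0 → A_y = 2850 − 2172.04 × 0.694658 = 1341 N.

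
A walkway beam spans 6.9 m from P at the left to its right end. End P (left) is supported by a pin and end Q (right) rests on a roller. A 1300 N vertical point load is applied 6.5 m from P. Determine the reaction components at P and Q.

ΣM about P: Q_y·6.9 − 1300·6.5 = 0 → Q_y = 8450/6.9 = 1224.64 ≈ 1225 N.
ΣF_y = 0: P_y + 1224.64 − 1300 = 0 → P_y = 75.36 N.
ΣF_x = 0: no horizontal applied forces, so P_x = 0.

P_x = 0, P_y = 75.36 N, Q_y = 1225 N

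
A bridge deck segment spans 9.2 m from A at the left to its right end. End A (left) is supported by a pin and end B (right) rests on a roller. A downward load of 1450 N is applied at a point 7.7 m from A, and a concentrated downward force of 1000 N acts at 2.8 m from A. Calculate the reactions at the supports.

Moments about A: B_y·9.2 − 1450·7.7 − 1000·2.8 = 0 → B_y = 13965/9.2 = 1517.93 ≈ 1518 N.
ΣF_y = 0: A_y + 1517.93 − 1450 − 1000 = 0 → A_y = 932.1 N.
ΣF_x = 0: no horizontal applied forces, so A_x = 0.

A_x = 0, A_y = 932.1 N, B_y = 1518 N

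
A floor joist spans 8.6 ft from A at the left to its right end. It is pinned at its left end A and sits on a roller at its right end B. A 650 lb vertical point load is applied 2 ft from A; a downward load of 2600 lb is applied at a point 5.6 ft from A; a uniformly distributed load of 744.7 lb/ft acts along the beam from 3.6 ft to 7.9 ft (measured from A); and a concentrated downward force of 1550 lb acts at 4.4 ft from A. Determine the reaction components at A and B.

A_x = 0, A_y = 3224 lb, B_y = 4778 lb

Resultant of the distributed load: 744.7 × 4.3 = 3202.21 lb at 5.75 ft from A.
Moments about A: B_y·8.6 − 650·2 − 2600·5.6 − (744.7·4.3)·5.75 − 1550·4.4 = 0 → B_y = 41092.7075/8.6 = 4778.22 ≈ 4778 lb.
ΣF_y = 0: A_y + 4778.22 − 650 − 2600 − 744.7·4.3 − 1550 = 0 → A_y = 3224 lb.
ΣF_x = 0: no horizontal applied forces, so A_x = 0.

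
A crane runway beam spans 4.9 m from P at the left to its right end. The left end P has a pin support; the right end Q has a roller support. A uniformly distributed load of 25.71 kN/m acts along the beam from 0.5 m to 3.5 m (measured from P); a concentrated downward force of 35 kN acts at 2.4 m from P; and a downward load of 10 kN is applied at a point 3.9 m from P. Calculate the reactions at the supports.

Resultant of the distributed load: 25.71 × 3 = 77.13 kN at 2 m from P.
Taking moments about P: Q_y·4.9 − (25.71·3)·2 − 35·2.4 − 10·3.9 = 0 → Q_y = 277.26/4.9 = 56.5837 ≈ 56.58 kN.
ΣF_y = 0: P_y + 56.5837 − 25.71·3 − 35 − 10 = 0 → P_y = 65.55 kN.
ΣF_x = 0: no horizontal applied forces, so P_x = 0.

P_x = 0, P_y = 65.55 kN, Q_y = 56.58 kN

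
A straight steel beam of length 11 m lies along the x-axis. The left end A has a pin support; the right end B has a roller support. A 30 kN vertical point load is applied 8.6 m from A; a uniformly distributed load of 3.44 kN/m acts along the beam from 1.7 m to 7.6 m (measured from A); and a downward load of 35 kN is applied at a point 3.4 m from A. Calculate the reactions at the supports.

Resultant of the distributed load: 3.44 × 5.9 = 20.296 kN at 4.65 m from A.
ΣM about A: B_y·11 − 30·8.6 − (3.44·5.9)·4.65 − 35·3.4 = 0 → B_y = 471.3764/11 = 42.8524 ≈ 42.85 kN.
ΣF_y = 0: A_y + 42.8524 − 30 − 3.44·5.9 − 35 = 0 → A_y = 42.44 kN.
ΣF_x = 0: no horizontal applied forces, so A_x = 0.

A_x = 0, A_y = 42.44 kN, B_y = 42.85 kN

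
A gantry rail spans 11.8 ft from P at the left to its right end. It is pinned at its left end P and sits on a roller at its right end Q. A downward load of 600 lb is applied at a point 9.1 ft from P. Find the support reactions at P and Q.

ΣM about P: Q_y·11.8 − 600·9.1 = 0 → Q_y = 5460/11.8 = 462.712 ≈ 462.7 lb.
ΣF_y = 0: P_y + 462.712 − 600 = 0 → P_y = 137.3 lb.
ΣF_x = 0: no horizontal applied forces, so P_x = 0.

P_x = 0, P_y = 137.3 lb, Q_y = 462.7 lb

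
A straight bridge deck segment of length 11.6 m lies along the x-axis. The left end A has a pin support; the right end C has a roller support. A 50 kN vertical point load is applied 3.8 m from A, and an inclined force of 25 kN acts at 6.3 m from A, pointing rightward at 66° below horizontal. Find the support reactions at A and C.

A_x = -10.17 kN, A_y = 44.06 kN, C_y = 28.78 kN

ΣM about A: C_y·11.6 − 50·3.8 − 25·sin66°·6.3 = 0 → C_y = 333.883/11.6 = 28.783 ≈ 28.78 kN.
ΣF_y = 0: A_y + 28.783 − 50 − 25·sin66° = 0 → A_y = 44.06 kN.
ΣF_x = 0: A_x + 25·cos66° = 0 → A_x = -10.17 kN.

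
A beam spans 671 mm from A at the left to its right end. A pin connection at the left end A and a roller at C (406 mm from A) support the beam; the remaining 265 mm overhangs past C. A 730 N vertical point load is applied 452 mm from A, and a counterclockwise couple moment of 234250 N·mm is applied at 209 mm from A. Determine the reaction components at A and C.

A_x = 0, A_y = 494.3 N, C_y = 235.7 N

Moments about A: C_y·406 − 730·452 + 234250 = 0 → C_y = 95710/406 = 235.739 ≈ 235.7 N.
ΣF_y = 0: A_y + 235.739 − 730 = 0 → A_y = 494.3 N.
ΣF_x = 0: no horizontal applied forces, so A_x = 0.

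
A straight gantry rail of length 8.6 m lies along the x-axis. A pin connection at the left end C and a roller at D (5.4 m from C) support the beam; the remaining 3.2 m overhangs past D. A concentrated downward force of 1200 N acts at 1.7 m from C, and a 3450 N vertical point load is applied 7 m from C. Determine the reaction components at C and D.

Taking moments about C: D_y·5.4 − 1200·1.7 − 3450·7 = 0 → D_y = 26190/5.4 = 4850 N.
ΣF_y = 0: C_y + 4850 − 1200 − 3450 = 0 → C_y = -200.0 N.
ΣF_x = 0: no horizontal applied forces, so C_x = 0.

C_x = 0, C_y = -200.0 N, D_y = 4850 N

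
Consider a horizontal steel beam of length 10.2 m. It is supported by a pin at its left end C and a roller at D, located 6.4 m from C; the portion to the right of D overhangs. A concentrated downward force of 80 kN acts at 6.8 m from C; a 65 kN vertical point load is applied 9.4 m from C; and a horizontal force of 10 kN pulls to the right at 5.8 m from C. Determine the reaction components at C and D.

ΣM about C: D_y·6.4 − 80·6.8 − 65·9.4 = 0 → D_y = 1155/6.4 = 180.469 ≈ 180.5 kN.
ΣF_y = 0: C_y + 180.469 − 80 − 65 = 0 → C_y = -35.47 kN.
ΣF_x = 0: C_x + 10 = 0 → C_x = -10.00 kN.

C_x = -10.00 kN, C_y = -35.47 kN, D_y = 180.5 kN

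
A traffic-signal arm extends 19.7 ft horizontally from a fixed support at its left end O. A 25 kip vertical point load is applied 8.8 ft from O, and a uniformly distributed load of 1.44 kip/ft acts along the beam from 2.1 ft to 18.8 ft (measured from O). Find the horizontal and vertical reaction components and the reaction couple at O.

O_x = 0, O_y = 49.05 kip, M_O = 471.3 kip·ft

Resultant of the distributed load: 1.44 × 16.7 = 24.048 kip at 10.45 ft from O.
ΣF_x = 0: O_x = 0.
ΣF_y = 0: O_y − 25 − 1.44·16.7 = 0 → O_y = 49.05 kip.
ΣM about O: M_O − 25·8.8 − (1.44·16.7)·10.45 = 0 → M_O = 471.3 kip·ft.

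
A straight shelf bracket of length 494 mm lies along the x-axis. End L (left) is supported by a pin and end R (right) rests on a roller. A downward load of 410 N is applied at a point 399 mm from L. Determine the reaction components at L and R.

L_x = 0, L_y = 78.85 N, R_y = 331.2 N

Taking moments about L: R_y·494 − 410·399 = 0 → R_y = 163590/494 = 331.154 ≈ 331.2 N.
ΣF_y = 0: L_y + 331.154 − 410 = 0 → L_y = 78.85 N.
ΣF_x = 0: no horizontal applied forces, so L_x = 0.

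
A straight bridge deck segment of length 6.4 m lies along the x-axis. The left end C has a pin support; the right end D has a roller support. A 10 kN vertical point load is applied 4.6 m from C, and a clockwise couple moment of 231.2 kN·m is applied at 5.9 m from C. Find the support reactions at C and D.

C_x = 0, C_y = -33.31 kN, D_y = 43.31 kN

ΣM about C: D_y·6.4 − 10·4.6 − 231.2 = 0 → D_y = 277.2/6.4 = 43.3125 ≈ 43.31 kN.
ΣF_y = 0: C_y + 43.3125 − 10 = 0 → C_y = -33.31 kN.
ΣF_x = 0: no horizontal applied forces, so C_x = 0.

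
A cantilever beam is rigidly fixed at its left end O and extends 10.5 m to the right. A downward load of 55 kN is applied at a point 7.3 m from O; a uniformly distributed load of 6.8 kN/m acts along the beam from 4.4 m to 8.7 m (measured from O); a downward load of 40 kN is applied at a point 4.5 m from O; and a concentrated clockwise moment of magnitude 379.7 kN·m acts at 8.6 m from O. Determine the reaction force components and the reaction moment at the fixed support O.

O_x = 0, O_y = 124.2 kN, M_O = 1153 kN·m

Resultant of the distributed load: 6.8 × 4.3 = 29.24 kN at 6.55 m from O.
ΣF_x = 0: O_x = 0.
ΣF_y = 0: O_y − 55 − 6.8·4.3 − 40 = 0 → O_y = 124.2 kN.
ΣM about O: M_O − 55·7.3 − (6.8·4.3)·6.55 − 40·4.5 − 379.7 = 0 → M_O = 1153 kN·m.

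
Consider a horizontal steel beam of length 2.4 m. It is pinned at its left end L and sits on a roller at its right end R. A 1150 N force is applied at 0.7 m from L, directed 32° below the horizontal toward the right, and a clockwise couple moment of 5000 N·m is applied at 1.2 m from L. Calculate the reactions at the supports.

Moments about L: R_y·2.4 − 1150·sin32°·0.7 − 5000 = 0 → R_y = 5426.59/2.4 = 2261.08 ≈ 2261 N.
ΣF_y = 0: L_y + 2261.08 − 1150·sin32° = 0 → L_y = -1652 N.
ΣF_x = 0: L_x + 1150·cos32° = 0 → L_x = -975.3 N.

L_x = -975.3 N, L_y = -1652 N, R_y = 2261 N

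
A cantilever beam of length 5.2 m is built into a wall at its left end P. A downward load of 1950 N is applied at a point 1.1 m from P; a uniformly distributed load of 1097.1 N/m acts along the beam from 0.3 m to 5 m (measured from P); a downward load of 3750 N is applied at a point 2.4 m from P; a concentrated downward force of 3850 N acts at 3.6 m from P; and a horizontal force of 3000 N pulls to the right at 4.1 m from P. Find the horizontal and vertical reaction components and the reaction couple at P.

P_x = -3000 N, P_y = 14710 N, M_P = 38670 N·m

Resultant of the distributed load: 1097.1 × 4.7 = 5156.37 N at 2.65 m from P.
ΣF_x = 0: P_x + 3000 = 0 → P_x = -3000 N.
ΣF_y = 0: P_y − 1950 − 1097.1·4.7 − 3750 − 3850 = 0 → P_y = 14710 N.
ΣM about P: M_P − 1950·1.1 − (1097.1·4.7)·2.65 − 3750·2.4 − 3850·3.6 = 0 → M_P = 38670 N·m.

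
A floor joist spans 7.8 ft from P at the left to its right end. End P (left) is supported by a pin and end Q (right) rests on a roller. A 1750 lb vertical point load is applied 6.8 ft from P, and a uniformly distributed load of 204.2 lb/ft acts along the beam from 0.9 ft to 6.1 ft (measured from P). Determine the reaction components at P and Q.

P_x = 0, P_y = 809.7 lb, Q_y = 2002 lb

Resultant of the distributed load: 204.2 × 5.2 = 1061.84 lb at 3.5 ft from P.
Moments about P: Q_y·7.8 − 1750·6.8 − (204.2·5.2)·3.5 = 0 → Q_y = 15616.44/7.8 = 2002.11 ≈ 2002 lb.
ΣF_y = 0: P_y + 2002.11 − 1750 − 204.2·5.2 = 0 → P_y = 809.7 lb.
ΣF_x = 0: no horizontal applied forces, so P_x = 0.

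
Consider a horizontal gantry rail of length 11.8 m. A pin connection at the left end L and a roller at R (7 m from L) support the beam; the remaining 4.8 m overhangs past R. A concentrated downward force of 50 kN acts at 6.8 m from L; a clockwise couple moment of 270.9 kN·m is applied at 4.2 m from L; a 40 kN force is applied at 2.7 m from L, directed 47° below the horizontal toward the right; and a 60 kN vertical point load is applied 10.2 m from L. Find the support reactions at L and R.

L_x = -27.28 kN, L_y = -46.73 kN, R_y = 186.0 kN

Moments about L: R_y·7 − 50·6.8 − 270.9 − 40·sin47°·2.7 − 60·10.2 = 0 → R_y = 1301.89/7 = 185.984 ≈ 186.0 kN.
ΣF_y = 0: L_y + 185.984 − 50 − 40·sin47° − 60 = 0 → L_y = -46.73 kN.
ΣF_x = 0: L_x + 40·cos47° = 0 → L_x = -27.28 kN.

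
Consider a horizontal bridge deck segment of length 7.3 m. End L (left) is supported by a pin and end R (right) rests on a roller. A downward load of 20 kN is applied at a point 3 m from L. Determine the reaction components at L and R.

L_x = 0, L_y = 11.78 kN, R_y = 8.219 kN

Taking moments about L: R_y·7.3 − 20·3 = 0 → R_y = 60/7.3 = 8.21918 ≈ 8.219 kN.
ΣF_y = 0: L_y + 8.21918 − 20 = 0 → L_y = 11.78 kN.
ΣF_x = 0: no horizontal applied forces, so L_x = 0.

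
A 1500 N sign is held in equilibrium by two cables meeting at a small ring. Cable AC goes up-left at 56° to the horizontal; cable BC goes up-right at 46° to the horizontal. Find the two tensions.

T_AC = 1065 N, T_BC = 857.5 N

ΣF_x = 0: −T_AC·cos56° + T_BC·cos46° = 0 → T_BC = 0.80499·T_AC.
ΣF_y = 0: T_AC·sin56° + T_BC·sin46° = 1500.
Substitute: T_AC·(0.829038 + 0.80499·0.71934) = 1500 → T_AC = 1065.27 ≈ 1065 N.
Then T_BC = 0.80499 × 1065.27 = 857.5 N.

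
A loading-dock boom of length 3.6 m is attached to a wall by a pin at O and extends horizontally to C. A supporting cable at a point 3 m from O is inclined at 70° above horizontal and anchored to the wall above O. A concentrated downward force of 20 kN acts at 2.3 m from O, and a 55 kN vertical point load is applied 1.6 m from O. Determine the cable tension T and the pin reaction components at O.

ΣM about O: T·sin70°·3 − 20·2.3 − 55·1.6 = 0 → T = 134/(3·0.939693) = 47.5333 ≈ 47.53 kN.
ΣF_x = 0: O_x − T·cos70° = 0 → O_x = 47.5333 × 0.34202 = 16.26 kN.
ΣF_y = 0: O_y + T·sin70° − 20 − 55 = 0 → O_y = 75 − 47.5333 × 0.939693 = 30.33 kN.

T = 47.53 kN, O_x = 16.26 kN, O_y = 30.33 kN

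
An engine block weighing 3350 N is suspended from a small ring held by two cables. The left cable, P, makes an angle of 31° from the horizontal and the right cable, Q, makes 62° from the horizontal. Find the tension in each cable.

T_P = 1575 N, T_Q = 2875 N

ΣF_x = 0: −T_P·cos31° + T_Q·cos62° = 0 → T_Q = 1.82581·T_P.
ΣF_y = 0: T_P·sin31° + T_Q·sin62° = 3350.
Substitute: T_P·(0.515038 + 1.82581·0.882948) = 3350 → T_P = 1574.89 ≈ 1575 N.
Then T_Q = 1.82581 × 1574.89 = 2875 N.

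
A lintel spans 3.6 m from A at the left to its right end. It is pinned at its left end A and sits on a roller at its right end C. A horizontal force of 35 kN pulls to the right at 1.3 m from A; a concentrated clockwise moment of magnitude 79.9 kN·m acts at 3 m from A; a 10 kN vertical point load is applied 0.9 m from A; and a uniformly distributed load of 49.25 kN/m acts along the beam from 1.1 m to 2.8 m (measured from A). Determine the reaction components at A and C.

Resultant of the distributed load: 49.25 × 1.7 = 83.725 kN at 1.95 m from A.
Taking moments about A: C_y·3.6 − 79.9 − 10·0.9 − (49.25·1.7)·1.95 = 0 → C_y = 252.16375/3.6 = 70.0455 ≈ 70.05 kN.
ΣF_y = 0: A_y + 70.0455 − 10 − 49.25·1.7 = 0 → A_y = 23.68 kN.
ΣF_x = 0: A_x + 35 = 0 → A_x = -35.00 kN.

A_x = -35.00 kN, A_y = 23.68 kN, C_y = 70.05 kN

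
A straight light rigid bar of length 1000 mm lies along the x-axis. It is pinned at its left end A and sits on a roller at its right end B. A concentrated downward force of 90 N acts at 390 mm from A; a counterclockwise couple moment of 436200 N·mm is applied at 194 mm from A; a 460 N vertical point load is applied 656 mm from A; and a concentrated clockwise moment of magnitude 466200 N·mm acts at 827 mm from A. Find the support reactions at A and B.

A_x = 0, A_y = 183.1 N, B_y = 366.9 N

Moments about A: B_y·1000 − 90·390 + 436200 − 460·656 − 466200 = 0 → B_y = 366860/1000 = 366.86 ≈ 366.9 N.
ΣF_y = 0: A_y + 366.86 − 90 − 460 = 0 → A_y = 183.1 N.
ΣF_x = 0: no horizontal applied forces, so A_x = 0.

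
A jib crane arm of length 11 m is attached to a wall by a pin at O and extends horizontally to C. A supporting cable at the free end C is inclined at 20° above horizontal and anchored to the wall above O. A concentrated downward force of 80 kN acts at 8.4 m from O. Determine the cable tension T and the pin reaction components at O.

ΣM about O: T·sin20°·11 − 80·8.4 = 0 → T = 672/(11·0.34202) = 178.618 ≈ 178.6 kN.
ΣF_x = 0: O_x − T·cos20° = 0 → O_x = 178.618 × 0.939693 = 167.8 kN.
ΣF_y = 0: O_y + T·sin20° − 80 = 0 → O_y = 80 − 178.618 × 0.34202 = 18.91 kN.

T = 178.6 kN, O_x = 167.8 kN, O_y = 18.91 kN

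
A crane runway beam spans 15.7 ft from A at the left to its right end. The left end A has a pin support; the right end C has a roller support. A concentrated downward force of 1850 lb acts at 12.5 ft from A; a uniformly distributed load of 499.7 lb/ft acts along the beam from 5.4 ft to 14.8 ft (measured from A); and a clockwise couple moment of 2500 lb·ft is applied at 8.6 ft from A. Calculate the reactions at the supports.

Resultant of the distributed load: 499.7 × 9.4 = 4697.18 lb at 10.1 ft from A.
Moments about A: C_y·15.7 − 1850·12.5 − (499.7·9.4)·10.1 − 2500 = 0 → C_y = 73066.518/15.7 = 4653.92 ≈ 4654 lb.
ΣF_y = 0: A_y + 4653.92 − 1850 − 499.7·9.4 = 0 → A_y = 1893 lb.
ΣF_x = 0: no horizontal applied forces, so A_x = 0.

A_x = 0, A_y = 1893 lb, C_y = 4654 lb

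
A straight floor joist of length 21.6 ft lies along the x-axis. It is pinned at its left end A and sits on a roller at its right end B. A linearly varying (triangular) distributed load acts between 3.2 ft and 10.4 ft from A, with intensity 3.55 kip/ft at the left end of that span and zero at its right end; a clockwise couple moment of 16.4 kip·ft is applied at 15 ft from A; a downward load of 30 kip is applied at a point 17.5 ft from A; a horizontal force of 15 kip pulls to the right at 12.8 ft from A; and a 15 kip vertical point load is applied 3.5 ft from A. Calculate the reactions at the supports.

A_x = -15.00 kip, A_y = 26.97 kip, B_y = 30.81 kip

Resultant of the triangular load: ½ × 3.55 × 7.2 = 12.78 kip, acting at 5.6 ft from A (one-third of the span from the peak).
ΣM about A: B_y·21.6 − (½·3.55·7.2)·5.6 − 16.4 − 30·17.5 − 15·3.5 = 0 → B_y = 665.468/21.6 = 30.8087 ≈ 30.81 kip.
ΣF_y = 0: A_y + 30.8087 − ½·3.55·7.2 − 30 − 15 = 0 → A_y = 26.97 kip.
ΣF_x = 0: A_x + 15 = 0 → A_x = -15.00 kip.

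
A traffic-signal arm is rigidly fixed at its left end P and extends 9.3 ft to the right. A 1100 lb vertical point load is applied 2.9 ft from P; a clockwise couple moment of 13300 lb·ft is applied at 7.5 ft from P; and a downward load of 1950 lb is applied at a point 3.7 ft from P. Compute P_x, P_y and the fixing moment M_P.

P_x = 0, P_y = 3050 lb, M_P = 23700 lb·ft

ΣF_x = 0: P_x = 0.
ΣF_y = 0: P_y − 1100 − 1950 = 0 → P_y = 3050 lb.
ΣM about P: M_P − 1100·2.9 − 13300 − 1950·3.7 = 0 → M_P = 23700 lb·ft.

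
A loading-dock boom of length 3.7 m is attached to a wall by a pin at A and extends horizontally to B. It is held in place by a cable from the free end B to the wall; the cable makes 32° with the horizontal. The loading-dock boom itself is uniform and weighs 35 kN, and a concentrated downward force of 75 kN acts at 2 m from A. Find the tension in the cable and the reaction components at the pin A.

T = 109.5 kN, A_x = 92.88 kN, A_y = 51.96 kN

ΣM about A: T·sin32°·3.7 − 35·1.85 − 75·2 = 0 → T = 214.75/(3.7·0.529919) = 109.527 ≈ 109.5 kN.
ΣF_x = 0: A_x − T·cos32° = 0 → A_x = 109.527 × 0.848048 = 92.88 kN.
ΣF_y = 0: A_y + T·sin32° − 35 − 75 = 0 → A_y = 110 − 109.527 × 0.529919 = 51.96 kN.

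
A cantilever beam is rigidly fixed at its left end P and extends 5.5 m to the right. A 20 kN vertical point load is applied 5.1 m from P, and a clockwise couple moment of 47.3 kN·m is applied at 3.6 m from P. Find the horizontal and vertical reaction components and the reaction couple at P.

P_x = 0, P_y = 20.00 kN, M_P = 149.3 kN·m

ΣF_x = 0: P_x = 0.
ΣF_y = 0: P_y − 20 = 0 → P_y = 20.00 kN.
ΣM about P: M_P − 20·5.1 − 47.3 = 0 → M_P = 149.3 kN·m.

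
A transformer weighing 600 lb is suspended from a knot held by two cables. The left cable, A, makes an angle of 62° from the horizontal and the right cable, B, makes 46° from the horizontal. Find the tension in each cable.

ΣF_x = 0: −T_A·cos62° + T_B·cos46° = 0 → T_B = 0.675831·T_A.
ΣF_y = 0: T_A·sin62° + T_B·sin46° = 600.
Substitute: T_A·(0.882948 + 0.675831·0.71934) = 600 → T_A = 438.244 ≈ 438.2 lb.
Then T_B = 0.675831 × 438.244 = 296.2 lb.

T_A = 438.2 lb, T_B = 296.2 lb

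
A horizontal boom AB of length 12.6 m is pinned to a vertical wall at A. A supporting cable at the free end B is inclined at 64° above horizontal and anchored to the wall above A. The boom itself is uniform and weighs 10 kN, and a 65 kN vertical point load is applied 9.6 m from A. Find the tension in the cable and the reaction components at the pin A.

T = 60.66 kN, A_x = 26.59 kN, A_y = 20.48 kN

ΣM about A: T·sin64°·12.6 − 10·6.3 − 65·9.6 = 0 → T = 687/(12.6·0.898794) = 60.6633 ≈ 60.66 kN.
ΣF_x = 0: A_x − T·cos64° = 0 → A_x = 60.6633 × 0.438371 = 26.59 kN.
ΣF_y = 0: A_y + T·sin64° − 10 − 65 = 0 → A_y = 75 − 60.6633 × 0.898794 = 20.48 kN.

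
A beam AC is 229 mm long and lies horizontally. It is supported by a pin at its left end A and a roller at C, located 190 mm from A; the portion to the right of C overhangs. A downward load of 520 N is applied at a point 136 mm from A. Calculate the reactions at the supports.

A_x = 0, A_y = 147.8 N, C_y = 372.2 N

Moments about A: C_y·190 − 520·136 = 0 → C_y = 70720/190 = 372.211 ≈ 372.2 N.
ΣF_y = 0: A_y + 372.211 − 520 = 0 → A_y = 147.8 N.
ΣF_x = 0: no horizontal applied forces, so A_x = 0.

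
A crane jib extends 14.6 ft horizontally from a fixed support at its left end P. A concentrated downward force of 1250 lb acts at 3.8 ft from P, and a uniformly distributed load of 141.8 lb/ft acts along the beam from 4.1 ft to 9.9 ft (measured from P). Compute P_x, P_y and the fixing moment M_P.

P_x = 0, P_y = 2072 lb, M_P = 10510 lb·ft

Resultant of the distributed load: 141.8 × 5.8 = 822.44 lb at 7 ft from P.
ΣF_x = 0: P_x = 0.
ΣF_y = 0: P_y − 1250 − 141.8·5.8 = 0 → P_y = 2072 lb.
ΣM about P: M_P − 1250·3.8 − (141.8·5.8)·7 = 0 → M_P = 10510 lb·ft.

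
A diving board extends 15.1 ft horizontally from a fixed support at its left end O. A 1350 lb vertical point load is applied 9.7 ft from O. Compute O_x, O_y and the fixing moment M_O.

O_x = 0, O_y = 1350 lb, M_O = 13090 lb·ft

ΣF_x = 0: O_x = 0.
ΣF_y = 0: O_y − 1350 = 0 → O_y = 1350 lb.
ΣM about O: M_O − 1350·9.7 = 0 → M_O = 13090 lb·ft.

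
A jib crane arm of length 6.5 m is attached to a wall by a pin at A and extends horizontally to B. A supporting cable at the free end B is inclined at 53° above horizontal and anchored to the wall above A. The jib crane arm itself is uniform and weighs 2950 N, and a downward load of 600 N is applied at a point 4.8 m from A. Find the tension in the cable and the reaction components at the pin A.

T = 2402 N, A_x = 1445 N, A_y = 1632 N

ΣM about A: T·sin53°·6.5 − 2950·3.25 − 600·4.8 = 0 → T = 12467.5/(6.5·0.798636) = 2401.69 ≈ 2402 N.
ΣF_x = 0: A_x − T·cos53° = 0 → A_x = 2401.69 × 0.601815 = 1445 N.
ΣF_y = 0: A_y + T·sin53° − 2950 − 600 = 0 → A_y = 3550 − 2401.69 × 0.798636 = 1632 N.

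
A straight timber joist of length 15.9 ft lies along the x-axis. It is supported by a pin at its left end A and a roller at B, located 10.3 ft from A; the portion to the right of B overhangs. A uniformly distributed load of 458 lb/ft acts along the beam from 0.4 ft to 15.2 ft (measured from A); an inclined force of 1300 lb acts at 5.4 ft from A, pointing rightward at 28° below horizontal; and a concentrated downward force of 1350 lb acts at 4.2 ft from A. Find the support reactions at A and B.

A_x = -1148 lb, A_y = 2735 lb, B_y = 6004 lb

Resultant of the distributed load: 458 × 14.8 = 6778.4 lb at 7.8 ft from A.
Moments about A: B_y·10.3 − (458·14.8)·7.8 − 1300·sin28°·5.4 − 1350·4.2 = 0 → B_y = 61837.2/10.3 = 6003.61 ≈ 6004 lb.
ΣF_y = 0: A_y + 6003.61 − 458·14.8 − 1300·sin28° − 1350 = 0 → A_y = 2735 lb.
ΣF_x = 0: A_x + 1300·cos28° = 0 → A_x = -1148 lb.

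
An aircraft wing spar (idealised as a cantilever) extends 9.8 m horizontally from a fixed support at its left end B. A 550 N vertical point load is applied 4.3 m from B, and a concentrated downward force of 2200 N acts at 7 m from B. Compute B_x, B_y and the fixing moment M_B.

ΣF_x = 0: B_x = 0.
ΣF_y = 0: B_y − 550 − 2200 = 0 → B_y = 2750 N.
ΣM about B: M_B − 550·4.3 − 2200·7 = 0 → M_B = 17760 N·m.

B_x = 0, B_y = 2750 N, M_B = 17760 N·m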